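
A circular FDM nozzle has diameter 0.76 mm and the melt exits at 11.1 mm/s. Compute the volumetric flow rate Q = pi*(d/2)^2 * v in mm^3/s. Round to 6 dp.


A = pi*(0.76/2)^2 = 0.45364598 mm^2
Q = 0.45364598 * 11.1 = 5.03547 mm^3/s


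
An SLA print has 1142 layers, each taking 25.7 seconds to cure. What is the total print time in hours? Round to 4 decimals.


t = 1142 * 25.7 / 3600 = 8.1526 hrs


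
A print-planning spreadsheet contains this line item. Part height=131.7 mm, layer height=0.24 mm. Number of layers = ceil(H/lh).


Layers = ceil(131.7/0.24) = 549


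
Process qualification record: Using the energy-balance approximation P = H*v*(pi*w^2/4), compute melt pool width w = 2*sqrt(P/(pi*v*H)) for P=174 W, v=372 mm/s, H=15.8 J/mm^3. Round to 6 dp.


w = 2*sqrt(174/(pi*372*15.8)) = 0.194147 mm


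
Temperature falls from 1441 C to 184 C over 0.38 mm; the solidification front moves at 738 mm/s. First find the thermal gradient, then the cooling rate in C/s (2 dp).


G = (1441-184)/0.38 = 3307.89473684 C/mm
CR = 3307.89473684 * 738 = 2441226.32 C/s


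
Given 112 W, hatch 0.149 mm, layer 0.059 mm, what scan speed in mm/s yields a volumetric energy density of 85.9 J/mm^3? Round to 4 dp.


v = 112 / (85.9*0.149*0.059) = 148.3155 mm/s


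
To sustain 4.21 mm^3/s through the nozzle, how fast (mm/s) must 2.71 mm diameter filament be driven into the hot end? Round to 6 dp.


A = pi*(2.71/2)^2 = 5.768043
v = 4.21 / 5.768043 = 0.729884 mm/s


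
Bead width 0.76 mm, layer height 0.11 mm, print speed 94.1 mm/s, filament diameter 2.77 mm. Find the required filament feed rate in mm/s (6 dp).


Q = 0.76 * 0.11 * 94.1 = 7.86676 mm^3/s
A_fil = pi*(2.77/2)^2 = 6.02628157 mm^2
v_feed = 7.86676 / 6.02628157 = 1.305409 mm/s


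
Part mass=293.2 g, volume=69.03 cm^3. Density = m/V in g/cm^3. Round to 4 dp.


rho = 293.2 / 69.03 = 4.2474 g/cm^3


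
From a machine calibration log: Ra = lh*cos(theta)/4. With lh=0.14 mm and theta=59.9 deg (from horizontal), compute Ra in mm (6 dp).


Ra = 0.14 * cos(59.9) / 4 = 0.017553 mm


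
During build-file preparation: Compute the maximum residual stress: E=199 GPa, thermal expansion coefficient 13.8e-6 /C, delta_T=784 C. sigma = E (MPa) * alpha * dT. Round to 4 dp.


sigma = 199*1000 * 13.8e-6 * 784 = 2153.0208 MPa


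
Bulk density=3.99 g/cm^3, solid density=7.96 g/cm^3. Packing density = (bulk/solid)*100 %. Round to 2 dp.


Packing = (3.99/7.96)*100 = 50.13 %


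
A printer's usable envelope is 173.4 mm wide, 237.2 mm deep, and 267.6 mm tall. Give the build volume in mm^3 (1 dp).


V = 173.4 * 237.2 * 267.6 = 11006516.4 mm^3


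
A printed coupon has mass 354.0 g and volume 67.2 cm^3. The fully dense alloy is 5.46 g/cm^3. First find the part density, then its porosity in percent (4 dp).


rho_part = 354.0 / 67.2 = 5.26785714 g/cm^3
Porosity = (1 - 5.26785714/5.46)*100 = 3.5191 %


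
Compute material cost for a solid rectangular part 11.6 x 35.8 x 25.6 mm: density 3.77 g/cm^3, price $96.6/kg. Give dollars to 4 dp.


V = 11.6 * 35.8 * 25.6 = 10631.168 mm^3 = 10.631168 cm^3
Mass = 10.631168 * 3.77 / 1000 = 0.0400795 kg
Cost = 0.0400795 * 96.6 = 3.8717 $


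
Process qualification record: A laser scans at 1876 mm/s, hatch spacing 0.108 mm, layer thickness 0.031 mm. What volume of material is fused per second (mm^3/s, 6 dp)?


Rate = 1876 * 0.108 * 0.031 = 6.280848 mm^3/s


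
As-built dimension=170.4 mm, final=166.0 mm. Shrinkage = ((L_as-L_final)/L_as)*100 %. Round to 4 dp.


Shrinkage = ((170.4-166.0)/170.4)*100 = 2.5822 %


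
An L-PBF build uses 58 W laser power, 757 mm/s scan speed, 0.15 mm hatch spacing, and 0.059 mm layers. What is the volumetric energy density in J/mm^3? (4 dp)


E = 58 / (757*0.15*0.059) = 8.6574 J/mm^3


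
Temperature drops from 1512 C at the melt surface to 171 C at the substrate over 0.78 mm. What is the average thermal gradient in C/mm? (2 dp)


G = (1512-171)/0.78 = 1719.23 C/mm


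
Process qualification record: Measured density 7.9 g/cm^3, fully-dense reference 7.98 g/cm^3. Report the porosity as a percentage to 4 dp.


Porosity = (1-7.9/7.98)*100 = 1.0025 %


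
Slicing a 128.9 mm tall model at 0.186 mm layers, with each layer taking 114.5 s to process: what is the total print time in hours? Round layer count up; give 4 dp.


Layers = ceil(128.9/0.186) = 694
t = 694 * 114.5 / 3600 = 22.0731 hrs


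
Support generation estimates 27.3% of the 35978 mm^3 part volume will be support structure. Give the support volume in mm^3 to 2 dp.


V_support = 35978 * 0.273 = 9821.99 mm^3


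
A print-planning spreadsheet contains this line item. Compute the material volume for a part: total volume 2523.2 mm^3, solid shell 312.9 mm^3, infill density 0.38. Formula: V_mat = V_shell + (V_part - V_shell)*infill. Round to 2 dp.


V_infill = (2523.2 - 312.9) * 0.38 = 839.91
V_total = 312.9 + 839.91 = 1152.81 mm^3


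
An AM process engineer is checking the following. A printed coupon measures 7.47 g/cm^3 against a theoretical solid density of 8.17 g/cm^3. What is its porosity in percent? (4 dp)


Porosity = (1-7.47/8.17)*100 = 8.5679 %


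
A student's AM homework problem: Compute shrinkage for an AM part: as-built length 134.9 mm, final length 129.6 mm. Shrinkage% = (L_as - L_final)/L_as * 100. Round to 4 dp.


Shrinkage = ((134.9-129.6)/134.9)*100 = 3.9288 %


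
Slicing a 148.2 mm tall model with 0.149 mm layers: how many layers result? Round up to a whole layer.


Layers = ceil(148.2/0.149) = 995


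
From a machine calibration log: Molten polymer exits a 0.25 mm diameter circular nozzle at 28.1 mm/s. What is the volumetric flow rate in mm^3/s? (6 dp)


A = pi*(0.25/2)^2 = 0.04908739 mm^2
Q = 0.04908739 * 28.1 = 1.379356 mm^3/s


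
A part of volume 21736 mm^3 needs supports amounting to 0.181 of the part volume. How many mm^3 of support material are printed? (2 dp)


V_support = 21736 * 0.181 = 3934.22 mm^3


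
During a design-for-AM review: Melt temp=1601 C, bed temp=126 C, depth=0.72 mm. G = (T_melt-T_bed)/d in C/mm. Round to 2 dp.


G = (1601-126)/0.72 = 2048.61 C/mm


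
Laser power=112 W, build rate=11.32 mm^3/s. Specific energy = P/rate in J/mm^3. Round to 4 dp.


SE = 112 / 11.32 = 9.894 J/mm^3


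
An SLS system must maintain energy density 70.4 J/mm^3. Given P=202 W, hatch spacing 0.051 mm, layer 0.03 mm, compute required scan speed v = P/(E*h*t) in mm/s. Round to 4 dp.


v = 202 / (70.4*0.051*0.03) = 1875.3714 mm/s


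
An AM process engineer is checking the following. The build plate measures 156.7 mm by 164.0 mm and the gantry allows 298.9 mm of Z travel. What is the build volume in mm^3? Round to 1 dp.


V = 156.7 * 164.0 * 298.9 = 7681371.3 mm^3


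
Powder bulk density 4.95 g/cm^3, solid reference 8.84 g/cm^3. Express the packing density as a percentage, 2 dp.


Packing = (4.95/8.84)*100 = 56.0 %


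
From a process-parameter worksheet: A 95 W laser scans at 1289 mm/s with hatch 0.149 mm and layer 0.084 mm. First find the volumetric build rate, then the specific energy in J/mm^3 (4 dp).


Build rate = 1289 * 0.149 * 0.084 = 16.133124 mm^3/s
SE = 95 / 16.133124 = 5.8885 J/mm^3


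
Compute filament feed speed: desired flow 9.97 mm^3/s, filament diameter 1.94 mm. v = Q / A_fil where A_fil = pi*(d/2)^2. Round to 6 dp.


A = pi*(1.94/2)^2 = 2.955925
v = 9.97 / 2.955925 = 3.372887 mm/s


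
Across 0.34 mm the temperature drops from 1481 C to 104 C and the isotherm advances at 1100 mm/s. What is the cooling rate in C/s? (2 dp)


G = (1481-104)/0.34 = 4050.0 C/mm
CR = 4050.0 * 1100 = 4455000.0 C/s


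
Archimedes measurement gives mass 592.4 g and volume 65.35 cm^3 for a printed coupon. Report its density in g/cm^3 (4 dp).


rho = 592.4 / 65.35 = 9.065 g/cm^3


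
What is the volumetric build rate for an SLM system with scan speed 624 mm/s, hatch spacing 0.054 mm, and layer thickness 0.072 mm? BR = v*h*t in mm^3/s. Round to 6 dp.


Rate = 624 * 0.054 * 0.072 = 2.426112 mm^3/s


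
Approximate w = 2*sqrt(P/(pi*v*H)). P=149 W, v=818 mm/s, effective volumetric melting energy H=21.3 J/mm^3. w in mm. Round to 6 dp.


w = 2*sqrt(149/(pi*818*21.3)) = 0.104347 mm


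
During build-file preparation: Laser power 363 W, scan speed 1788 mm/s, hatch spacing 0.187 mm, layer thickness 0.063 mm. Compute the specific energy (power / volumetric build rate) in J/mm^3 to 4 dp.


Build rate = 1788 * 0.187 * 0.063 = 21.064428 mm^3/s
SE = 363 / 21.064428 = 17.2328 J/mm^3


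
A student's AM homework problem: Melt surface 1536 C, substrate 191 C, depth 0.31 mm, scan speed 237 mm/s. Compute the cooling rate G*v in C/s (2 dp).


G = (1536-191)/0.31 = 4338.70967742 C/mm
CR = 4338.70967742 * 237 = 1028274.19 C/s


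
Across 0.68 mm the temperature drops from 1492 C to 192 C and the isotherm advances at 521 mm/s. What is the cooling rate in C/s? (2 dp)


G = (1492-192)/0.68 = 1911.76470588 C/mm
CR = 1911.76470588 * 521 = 996029.41 C/s


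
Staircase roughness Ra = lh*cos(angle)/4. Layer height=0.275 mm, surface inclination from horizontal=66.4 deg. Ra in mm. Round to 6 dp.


Ra = 0.275 * cos(66.4) / 4 = 0.027524 mm


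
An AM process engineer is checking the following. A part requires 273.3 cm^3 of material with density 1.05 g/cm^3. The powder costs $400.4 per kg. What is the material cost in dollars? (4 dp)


Mass = 273.3*1.05/1000 = 0.286965 kg
Cost = 0.286965 * 400.4 = 114.9008 $


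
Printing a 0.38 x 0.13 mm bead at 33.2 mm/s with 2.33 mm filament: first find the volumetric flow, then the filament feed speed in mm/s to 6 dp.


Q = 0.38 * 0.13 * 33.2 = 1.64008 mm^3/s
A_fil = pi*(2.33/2)^2 = 4.26384809 mm^2
v_feed = 1.64008 / 4.26384809 = 0.384648 mm/s


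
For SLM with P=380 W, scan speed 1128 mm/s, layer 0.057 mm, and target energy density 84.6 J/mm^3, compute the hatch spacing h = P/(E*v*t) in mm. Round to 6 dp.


h = 380 / (84.6*1128*0.057) = 0.06986 mm


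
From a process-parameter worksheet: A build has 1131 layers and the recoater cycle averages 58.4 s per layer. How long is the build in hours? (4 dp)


t = 1131 * 58.4 / 3600 = 18.3473 hrs


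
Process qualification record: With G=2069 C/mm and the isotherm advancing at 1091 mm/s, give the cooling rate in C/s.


CR = 2069 * 1091 = 2257279 C/s


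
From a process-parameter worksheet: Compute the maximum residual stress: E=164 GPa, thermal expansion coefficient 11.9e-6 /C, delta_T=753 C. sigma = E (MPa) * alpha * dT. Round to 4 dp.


sigma = 164*1000 * 11.9e-6 * 753 = 1469.5548 MPa


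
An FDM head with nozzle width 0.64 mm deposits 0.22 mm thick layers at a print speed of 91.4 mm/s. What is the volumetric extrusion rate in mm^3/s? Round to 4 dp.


Rate = 0.64 * 0.22 * 91.4 = 12.8691 mm^3/s


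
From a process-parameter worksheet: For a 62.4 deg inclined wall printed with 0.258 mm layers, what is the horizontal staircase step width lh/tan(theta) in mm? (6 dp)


step = 0.258 / tan(62.4) = 0.134879 mm


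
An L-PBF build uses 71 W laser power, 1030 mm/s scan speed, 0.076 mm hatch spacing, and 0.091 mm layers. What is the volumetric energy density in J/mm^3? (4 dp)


E = 71 / (1030*0.076*0.091) = 9.967 J/mm^3


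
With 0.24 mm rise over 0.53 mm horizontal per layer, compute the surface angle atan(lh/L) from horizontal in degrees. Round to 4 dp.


angle = atan(0.24/0.53) = 24.3625 degrees


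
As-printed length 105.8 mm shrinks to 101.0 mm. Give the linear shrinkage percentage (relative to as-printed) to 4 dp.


Shrinkage = ((105.8-101.0)/105.8)*100 = 4.5369 %


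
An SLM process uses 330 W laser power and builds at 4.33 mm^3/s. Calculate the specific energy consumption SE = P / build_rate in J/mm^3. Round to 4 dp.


SE = 330 / 4.33 = 76.2125 J/mm^3


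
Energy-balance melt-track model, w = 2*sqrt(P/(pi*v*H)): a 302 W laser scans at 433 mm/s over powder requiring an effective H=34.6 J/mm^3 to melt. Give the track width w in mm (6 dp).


w = 2*sqrt(302/(pi*433*34.6)) = 0.160205 mm


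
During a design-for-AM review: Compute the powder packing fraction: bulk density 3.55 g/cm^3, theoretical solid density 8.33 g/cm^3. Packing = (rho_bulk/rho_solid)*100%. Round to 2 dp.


Packing = (3.55/8.33)*100 = 42.62 %


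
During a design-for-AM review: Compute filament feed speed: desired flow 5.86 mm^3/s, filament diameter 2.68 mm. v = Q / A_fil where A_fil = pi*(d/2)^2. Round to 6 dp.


A = pi*(2.68/2)^2 = 5.641044
v = 5.86 / 5.641044 = 1.038815 mm/s


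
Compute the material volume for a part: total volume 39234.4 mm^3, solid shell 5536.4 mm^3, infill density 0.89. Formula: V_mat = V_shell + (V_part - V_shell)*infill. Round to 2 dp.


V_infill = (39234.4 - 5536.4) * 0.89 = 29991.22
V_total = 5536.4 + 29991.22 = 35527.62 mm^3


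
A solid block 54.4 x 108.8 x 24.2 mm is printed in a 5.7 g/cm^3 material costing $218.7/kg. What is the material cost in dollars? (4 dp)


V = 54.4 * 108.8 * 24.2 = 143233.024 mm^3 = 143.233024 cm^3
Mass = 143.233024 * 5.7 / 1000 = 0.81642824 kg
Cost = 0.81642824 * 218.7 = 178.5529 $


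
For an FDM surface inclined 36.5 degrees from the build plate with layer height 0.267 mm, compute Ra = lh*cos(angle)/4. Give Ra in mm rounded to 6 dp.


Ra = 0.267 * cos(36.5) / 4 = 0.053657 mm


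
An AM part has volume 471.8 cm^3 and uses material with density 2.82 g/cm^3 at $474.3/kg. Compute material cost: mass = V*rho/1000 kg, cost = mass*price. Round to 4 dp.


Mass = 471.8*2.82/1000 = 1.330476 kg
Cost = 1.330476 * 474.3 = 631.0448 $


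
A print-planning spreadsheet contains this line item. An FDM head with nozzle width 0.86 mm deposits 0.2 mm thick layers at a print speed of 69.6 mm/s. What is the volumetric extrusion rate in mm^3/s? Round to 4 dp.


Rate = 0.86 * 0.2 * 69.6 = 11.9712 mm^3/s


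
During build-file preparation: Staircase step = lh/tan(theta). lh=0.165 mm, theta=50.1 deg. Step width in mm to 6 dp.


step = 0.165 / tan(50.1) = 0.137961 mm


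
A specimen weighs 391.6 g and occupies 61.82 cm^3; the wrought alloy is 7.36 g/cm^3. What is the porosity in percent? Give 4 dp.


rho_part = 391.6 / 61.82 = 6.33451957 g/cm^3
Porosity = (1 - 6.33451957/7.36)*100 = 13.9332 %


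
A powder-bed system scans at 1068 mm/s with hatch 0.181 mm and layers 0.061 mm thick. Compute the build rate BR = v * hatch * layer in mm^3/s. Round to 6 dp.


Rate = 1068 * 0.181 * 0.061 = 11.791788 mm^3/s


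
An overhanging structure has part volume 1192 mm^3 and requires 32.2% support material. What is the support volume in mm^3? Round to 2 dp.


V_support = 1192 * 0.322 = 383.82 mm^3


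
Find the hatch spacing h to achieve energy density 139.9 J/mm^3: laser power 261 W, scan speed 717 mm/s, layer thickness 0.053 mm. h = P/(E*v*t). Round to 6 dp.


h = 261 / (139.9*717*0.053) = 0.049094 mm


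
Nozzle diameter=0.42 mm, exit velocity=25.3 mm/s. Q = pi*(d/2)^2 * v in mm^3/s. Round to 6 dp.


A = pi*(0.42/2)^2 = 0.13854424 mm^2
Q = 0.13854424 * 25.3 = 3.505169 mm^3/s


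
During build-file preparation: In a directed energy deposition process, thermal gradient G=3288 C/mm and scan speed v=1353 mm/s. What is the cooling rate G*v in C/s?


CR = 3288 * 1353 = 4448664 C/s


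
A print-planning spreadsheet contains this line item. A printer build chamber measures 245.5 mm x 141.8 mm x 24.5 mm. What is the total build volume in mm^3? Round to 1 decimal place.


V = 245.5 * 141.8 * 24.5 = 852891.6 mm^3


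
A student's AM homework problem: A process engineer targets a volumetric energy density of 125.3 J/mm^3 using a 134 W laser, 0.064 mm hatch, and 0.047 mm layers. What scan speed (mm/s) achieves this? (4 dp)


v = 134 / (125.3*0.064*0.047) = 355.5297 mm/s


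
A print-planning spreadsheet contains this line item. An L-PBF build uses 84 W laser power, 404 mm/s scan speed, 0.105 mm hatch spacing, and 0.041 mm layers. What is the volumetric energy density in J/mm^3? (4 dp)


E = 84 / (404*0.105*0.041) = 48.2975 J/mm^3


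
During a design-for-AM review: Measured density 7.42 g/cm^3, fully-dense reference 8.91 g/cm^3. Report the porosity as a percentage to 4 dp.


Porosity = (1-7.42/8.91)*100 = 16.7228 %


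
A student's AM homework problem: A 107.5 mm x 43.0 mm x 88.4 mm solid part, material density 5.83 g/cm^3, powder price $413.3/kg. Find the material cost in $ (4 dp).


V = 107.5 * 43.0 * 88.4 = 408629.0 mm^3 = 408.629 cm^3
Mass = 408.629 * 5.83 / 1000 = 2.38230707 kg
Cost = 2.38230707 * 413.3 = 984.6075 $


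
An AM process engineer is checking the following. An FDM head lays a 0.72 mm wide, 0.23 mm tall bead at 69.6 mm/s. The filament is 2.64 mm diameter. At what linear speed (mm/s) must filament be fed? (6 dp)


Q = 0.72 * 0.23 * 69.6 = 11.52576 mm^3/s
A_fil = pi*(2.64/2)^2 = 5.47391104 mm^2
v_feed = 11.52576 / 5.47391104 = 2.10558 mm/s


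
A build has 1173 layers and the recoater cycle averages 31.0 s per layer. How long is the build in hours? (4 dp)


t = 1173 * 31.0 / 3600 = 10.1008 hrs


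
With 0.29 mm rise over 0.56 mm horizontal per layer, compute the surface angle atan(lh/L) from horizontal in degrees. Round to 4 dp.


angle = atan(0.29/0.56) = 27.3777 degrees


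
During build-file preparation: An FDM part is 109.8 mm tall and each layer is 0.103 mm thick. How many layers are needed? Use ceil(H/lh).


Layers = ceil(109.8/0.103) = 1067


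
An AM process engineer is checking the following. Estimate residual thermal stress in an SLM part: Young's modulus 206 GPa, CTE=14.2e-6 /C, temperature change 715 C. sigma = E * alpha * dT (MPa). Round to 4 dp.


sigma = 206*1000 * 14.2e-6 * 715 = 2091.518 MPa


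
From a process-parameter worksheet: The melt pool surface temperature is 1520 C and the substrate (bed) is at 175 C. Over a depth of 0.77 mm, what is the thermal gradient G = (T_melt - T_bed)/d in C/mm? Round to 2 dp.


G = (1520-175)/0.77 = 1746.75 C/mm


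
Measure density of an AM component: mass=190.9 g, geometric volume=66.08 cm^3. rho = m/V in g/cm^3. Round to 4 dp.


rho = 190.9 / 66.08 = 2.8889 g/cm^3


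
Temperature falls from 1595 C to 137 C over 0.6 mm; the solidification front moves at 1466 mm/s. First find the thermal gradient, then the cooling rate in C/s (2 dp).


G = (1595-137)/0.6 = 2430.0 C/mm
CR = 2430.0 * 1466 = 3562380.0 C/s


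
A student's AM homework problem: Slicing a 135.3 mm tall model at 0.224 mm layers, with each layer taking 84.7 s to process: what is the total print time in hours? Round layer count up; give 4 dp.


Layers = ceil(135.3/0.224) = 605
t = 605 * 84.7 / 3600 = 14.2343 hrs


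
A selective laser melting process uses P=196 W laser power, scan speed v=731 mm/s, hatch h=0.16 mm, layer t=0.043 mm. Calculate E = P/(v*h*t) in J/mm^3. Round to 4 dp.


E = 196 / (731*0.16*0.043) = 38.9718 J/mm^3


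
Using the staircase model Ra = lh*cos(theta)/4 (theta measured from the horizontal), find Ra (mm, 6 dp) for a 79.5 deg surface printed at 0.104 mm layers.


Ra = 0.104 * cos(79.5) / 4 = 0.004738 mm


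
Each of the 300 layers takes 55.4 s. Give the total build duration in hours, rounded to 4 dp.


t = 300 * 55.4 / 3600 = 4.6167 hrs


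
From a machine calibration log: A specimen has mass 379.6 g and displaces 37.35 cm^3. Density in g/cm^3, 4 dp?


rho = 379.6 / 37.35 = 10.1633 g/cm^3


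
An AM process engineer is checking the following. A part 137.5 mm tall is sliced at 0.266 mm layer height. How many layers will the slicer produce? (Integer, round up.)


Layers = ceil(137.5/0.266) = 517


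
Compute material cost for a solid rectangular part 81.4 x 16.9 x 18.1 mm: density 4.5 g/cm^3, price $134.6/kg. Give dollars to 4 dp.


V = 81.4 * 16.9 * 18.1 = 24899.446 mm^3 = 24.899446 cm^3
Mass = 24.899446 * 4.5 / 1000 = 0.11204751 kg
Cost = 0.11204751 * 134.6 = 15.0816 $


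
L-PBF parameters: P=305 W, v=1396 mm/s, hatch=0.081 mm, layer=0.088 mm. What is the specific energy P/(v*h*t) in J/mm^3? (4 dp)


Build rate = 1396 * 0.081 * 0.088 = 9.950688 mm^3/s
SE = 305 / 9.950688 = 30.6511 J/mm^3


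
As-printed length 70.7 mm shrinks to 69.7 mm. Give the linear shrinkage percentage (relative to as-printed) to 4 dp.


Shrinkage = ((70.7-69.7)/70.7)*100 = 1.4144 %


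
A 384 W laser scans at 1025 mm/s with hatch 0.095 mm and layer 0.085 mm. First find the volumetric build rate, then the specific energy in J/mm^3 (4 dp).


Build rate = 1025 * 0.095 * 0.085 = 8.276875 mm^3/s
SE = 384 / 8.276875 = 46.3943 J/mm^3


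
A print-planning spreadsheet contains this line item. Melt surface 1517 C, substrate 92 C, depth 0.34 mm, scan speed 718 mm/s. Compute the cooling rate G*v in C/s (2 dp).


G = (1517-92)/0.34 = 4191.17647059 C/mm
CR = 4191.17647059 * 718 = 3009264.71 C/s


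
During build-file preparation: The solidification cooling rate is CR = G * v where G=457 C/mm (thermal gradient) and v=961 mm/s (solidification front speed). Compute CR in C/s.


CR = 457 * 961 = 439177 C/s


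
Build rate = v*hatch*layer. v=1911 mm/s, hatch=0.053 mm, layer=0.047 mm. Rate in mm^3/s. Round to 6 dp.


Rate = 1911 * 0.053 * 0.047 = 4.760301 mm^3/s


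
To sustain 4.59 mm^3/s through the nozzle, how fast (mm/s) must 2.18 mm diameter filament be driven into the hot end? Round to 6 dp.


A = pi*(2.18/2)^2 = 3.732526
v = 4.59 / 3.732526 = 1.22973 mm/s


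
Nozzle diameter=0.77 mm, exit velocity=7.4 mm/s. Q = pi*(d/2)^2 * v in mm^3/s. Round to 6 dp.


A = pi*(0.77/2)^2 = 0.46566257 mm^2
Q = 0.46566257 * 7.4 = 3.445903 mm^3/s


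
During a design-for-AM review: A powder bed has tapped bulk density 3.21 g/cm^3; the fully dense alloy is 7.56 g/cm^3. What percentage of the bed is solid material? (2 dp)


Packing = (3.21/7.56)*100 = 42.46 %


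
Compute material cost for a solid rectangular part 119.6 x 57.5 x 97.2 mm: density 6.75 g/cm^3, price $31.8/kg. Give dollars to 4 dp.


V = 119.6 * 57.5 * 97.2 = 668444.4 mm^3 = 668.4444 cm^3
Mass = 668.4444 * 6.75 / 1000 = 4.5119997 kg
Cost = 4.5119997 * 31.8 = 143.4816 $


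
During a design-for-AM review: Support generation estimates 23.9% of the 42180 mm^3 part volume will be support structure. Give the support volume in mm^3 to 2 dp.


V_support = 42180 * 0.239 = 10081.02 mm^3


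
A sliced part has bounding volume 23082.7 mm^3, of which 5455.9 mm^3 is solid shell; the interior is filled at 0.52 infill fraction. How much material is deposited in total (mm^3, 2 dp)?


V_infill = (23082.7 - 5455.9) * 0.52 = 9165.94
V_total = 5455.9 + 9165.94 = 14621.84 mm^3


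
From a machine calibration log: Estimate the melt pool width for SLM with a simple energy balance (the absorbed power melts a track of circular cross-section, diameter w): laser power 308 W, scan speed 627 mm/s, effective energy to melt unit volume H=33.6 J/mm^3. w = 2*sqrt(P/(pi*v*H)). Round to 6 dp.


w = 2*sqrt(308/(pi*627*33.6)) = 0.136435 mm


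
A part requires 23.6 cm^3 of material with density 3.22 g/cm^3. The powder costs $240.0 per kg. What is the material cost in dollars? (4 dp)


Mass = 23.6*3.22/1000 = 0.075992 kg
Cost = 0.075992 * 240.0 = 18.2381 $


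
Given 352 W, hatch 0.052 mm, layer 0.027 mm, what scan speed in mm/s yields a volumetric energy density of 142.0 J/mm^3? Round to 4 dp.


v = 352 / (142.0*0.052*0.027) = 1765.5792 mm/s


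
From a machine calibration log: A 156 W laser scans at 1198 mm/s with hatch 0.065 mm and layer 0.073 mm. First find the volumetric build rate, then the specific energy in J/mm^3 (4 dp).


Build rate = 1198 * 0.065 * 0.073 = 5.68451 mm^3/s
SE = 156 / 5.68451 = 27.443 J/mm^3


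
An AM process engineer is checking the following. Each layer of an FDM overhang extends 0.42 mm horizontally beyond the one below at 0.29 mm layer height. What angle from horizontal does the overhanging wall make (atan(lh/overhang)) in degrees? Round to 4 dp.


angle = atan(0.29/0.42) = 34.6242 degrees


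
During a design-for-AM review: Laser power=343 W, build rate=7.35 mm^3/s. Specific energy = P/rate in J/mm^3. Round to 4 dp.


SE = 343 / 7.35 = 46.6667 J/mm^3


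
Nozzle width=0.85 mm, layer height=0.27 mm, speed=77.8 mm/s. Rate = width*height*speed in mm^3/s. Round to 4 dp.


Rate = 0.85 * 0.27 * 77.8 = 17.8551 mm^3/s


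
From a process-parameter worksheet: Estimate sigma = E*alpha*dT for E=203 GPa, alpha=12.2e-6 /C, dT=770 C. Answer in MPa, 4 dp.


sigma = 203*1000 * 12.2e-6 * 770 = 1906.982 MPa


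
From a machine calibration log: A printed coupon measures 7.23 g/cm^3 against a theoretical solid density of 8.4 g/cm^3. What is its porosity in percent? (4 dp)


Porosity = (1-7.23/8.4)*100 = 13.9286 %


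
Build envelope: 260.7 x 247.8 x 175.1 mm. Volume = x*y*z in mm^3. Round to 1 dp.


V = 260.7 * 247.8 * 175.1 = 11311715.6 mm^3


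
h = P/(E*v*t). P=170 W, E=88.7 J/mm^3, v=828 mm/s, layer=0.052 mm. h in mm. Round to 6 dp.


h = 170 / (88.7*828*0.052) = 0.044513 mm


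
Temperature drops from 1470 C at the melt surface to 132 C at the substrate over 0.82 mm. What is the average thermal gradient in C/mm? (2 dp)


G = (1470-132)/0.82 = 1631.71 C/mm


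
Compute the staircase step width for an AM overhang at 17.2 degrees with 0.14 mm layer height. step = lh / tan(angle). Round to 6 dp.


step = 0.14 / tan(17.2) = 0.452267 mm


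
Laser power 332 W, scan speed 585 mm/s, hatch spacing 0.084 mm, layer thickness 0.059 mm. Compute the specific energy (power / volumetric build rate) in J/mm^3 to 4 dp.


Build rate = 585 * 0.084 * 0.059 = 2.89926 mm^3/s
SE = 332 / 2.89926 = 114.512 J/mm^3


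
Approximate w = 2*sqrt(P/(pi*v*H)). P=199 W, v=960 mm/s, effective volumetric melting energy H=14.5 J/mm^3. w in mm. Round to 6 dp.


w = 2*sqrt(199/(pi*960*14.5)) = 0.134916 mm


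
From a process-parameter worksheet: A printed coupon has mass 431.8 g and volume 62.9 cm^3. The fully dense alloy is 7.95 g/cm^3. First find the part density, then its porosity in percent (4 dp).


rho_part = 431.8 / 62.9 = 6.86486486 g/cm^3
Porosity = (1 - 6.86486486/7.95)*100 = 13.6495 %


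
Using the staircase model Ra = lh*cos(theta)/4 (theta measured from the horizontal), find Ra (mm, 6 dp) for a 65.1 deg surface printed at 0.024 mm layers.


Ra = 0.024 * cos(65.1) / 4 = 0.002526 mm


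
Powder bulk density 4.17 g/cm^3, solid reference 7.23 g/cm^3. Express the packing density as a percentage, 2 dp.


Packing = (4.17/7.23)*100 = 57.68 %


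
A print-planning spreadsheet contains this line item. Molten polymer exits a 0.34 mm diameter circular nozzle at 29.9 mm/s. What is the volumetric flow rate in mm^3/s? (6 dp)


A = pi*(0.34/2)^2 = 0.09079203 mm^2
Q = 0.09079203 * 29.9 = 2.714682 mm^3/s


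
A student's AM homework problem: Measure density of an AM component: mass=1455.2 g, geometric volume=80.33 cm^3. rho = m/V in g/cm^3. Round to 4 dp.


rho = 1455.2 / 80.33 = 18.1153 g/cm^3


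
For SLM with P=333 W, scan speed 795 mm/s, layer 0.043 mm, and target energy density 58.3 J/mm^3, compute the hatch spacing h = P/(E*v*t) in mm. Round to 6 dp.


h = 333 / (58.3*795*0.043) = 0.167086 mm


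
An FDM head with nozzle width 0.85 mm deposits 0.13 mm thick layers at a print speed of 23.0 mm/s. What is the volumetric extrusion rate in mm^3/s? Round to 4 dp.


Rate = 0.85 * 0.13 * 23.0 = 2.5415 mm^3/s


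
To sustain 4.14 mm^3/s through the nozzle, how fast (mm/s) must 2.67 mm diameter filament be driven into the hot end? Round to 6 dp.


A = pi*(2.67/2)^2 = 5.599025
v = 4.14 / 5.599025 = 0.739414 mm/s


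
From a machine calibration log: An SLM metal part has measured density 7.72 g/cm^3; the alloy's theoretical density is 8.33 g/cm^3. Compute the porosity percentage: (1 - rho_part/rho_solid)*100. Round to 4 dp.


Porosity = (1-7.72/8.33)*100 = 7.3229 %


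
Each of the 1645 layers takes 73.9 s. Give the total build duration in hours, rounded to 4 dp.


t = 1645 * 73.9 / 3600 = 33.7682 hrs


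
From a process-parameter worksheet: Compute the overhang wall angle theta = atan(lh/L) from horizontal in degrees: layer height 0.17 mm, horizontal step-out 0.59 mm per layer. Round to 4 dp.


angle = atan(0.17/0.59) = 16.0736 degrees


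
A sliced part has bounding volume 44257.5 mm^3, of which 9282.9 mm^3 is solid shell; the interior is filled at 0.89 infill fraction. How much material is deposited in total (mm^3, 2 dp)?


V_infill = (44257.5 - 9282.9) * 0.89 = 31127.39
V_total = 9282.9 + 31127.39 = 40410.29 mm^3


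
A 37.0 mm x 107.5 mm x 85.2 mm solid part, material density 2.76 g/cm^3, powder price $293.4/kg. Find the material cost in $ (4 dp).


V = 37.0 * 107.5 * 85.2 = 338883.0 mm^3 = 338.883 cm^3
Mass = 338.883 * 2.76 / 1000 = 0.93531708 kg
Cost = 0.93531708 * 293.4 = 274.422 $


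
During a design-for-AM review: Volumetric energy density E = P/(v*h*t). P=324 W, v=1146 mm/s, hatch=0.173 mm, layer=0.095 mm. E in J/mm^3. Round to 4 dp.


E = 324 / (1146*0.173*0.095) = 17.2025 J/mm^3


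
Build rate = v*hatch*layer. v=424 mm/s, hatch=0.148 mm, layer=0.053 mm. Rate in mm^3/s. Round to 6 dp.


Rate = 424 * 0.148 * 0.053 = 3.325856 mm^3/s


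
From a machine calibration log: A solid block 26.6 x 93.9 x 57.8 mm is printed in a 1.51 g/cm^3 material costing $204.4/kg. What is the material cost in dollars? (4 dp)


V = 26.6 * 93.9 * 57.8 = 144369.372 mm^3 = 144.369372 cm^3
Mass = 144.369372 * 1.51 / 1000 = 0.21799775 kg
Cost = 0.21799775 * 204.4 = 44.5587 $


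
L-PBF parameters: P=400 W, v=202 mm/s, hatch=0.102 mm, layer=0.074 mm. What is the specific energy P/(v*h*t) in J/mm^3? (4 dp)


Build rate = 202 * 0.102 * 0.074 = 1.524696 mm^3/s
SE = 400 / 1.524696 = 262.3474 J/mm^3


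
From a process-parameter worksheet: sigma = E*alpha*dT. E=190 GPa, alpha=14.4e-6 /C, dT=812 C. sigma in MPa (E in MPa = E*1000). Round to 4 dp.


sigma = 190*1000 * 14.4e-6 * 812 = 2221.632 MPa


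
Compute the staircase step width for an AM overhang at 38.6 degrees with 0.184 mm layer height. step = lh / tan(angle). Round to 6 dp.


step = 0.184 / tan(38.6) = 0.230493 mm


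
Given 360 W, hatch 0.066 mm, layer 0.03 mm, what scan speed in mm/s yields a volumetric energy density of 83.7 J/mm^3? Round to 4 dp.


v = 360 / (83.7*0.066*0.03) = 2172.2602 mm/s


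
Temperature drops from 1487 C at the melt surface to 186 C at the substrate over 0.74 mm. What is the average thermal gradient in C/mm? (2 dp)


G = (1487-186)/0.74 = 1758.11 C/mm


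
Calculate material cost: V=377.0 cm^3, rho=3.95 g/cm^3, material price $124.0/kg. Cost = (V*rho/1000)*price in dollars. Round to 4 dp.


Mass = 377.0*3.95/1000 = 1.48915 kg
Cost = 1.48915 * 124.0 = 184.6546 $


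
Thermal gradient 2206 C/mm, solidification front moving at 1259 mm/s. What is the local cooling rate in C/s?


CR = 2206 * 1259 = 2777354 C/s


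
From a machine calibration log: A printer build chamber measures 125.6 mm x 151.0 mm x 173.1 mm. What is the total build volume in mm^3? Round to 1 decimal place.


V = 125.6 * 151.0 * 173.1 = 3282945.4 mm^3


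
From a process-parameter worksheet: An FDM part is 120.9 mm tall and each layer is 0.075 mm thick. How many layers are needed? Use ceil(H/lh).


Layers = ceil(120.9/0.075) = 1612


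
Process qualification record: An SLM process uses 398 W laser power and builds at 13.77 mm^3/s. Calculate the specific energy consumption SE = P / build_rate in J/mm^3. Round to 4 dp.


SE = 398 / 13.77 = 28.9034 J/mm^3


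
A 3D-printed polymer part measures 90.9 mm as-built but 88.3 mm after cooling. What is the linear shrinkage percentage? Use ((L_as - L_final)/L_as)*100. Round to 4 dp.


Shrinkage = ((90.9-88.3)/90.9)*100 = 2.8603 %


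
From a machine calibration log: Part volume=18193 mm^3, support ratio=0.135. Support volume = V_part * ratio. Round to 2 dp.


V_support = 18193 * 0.135 = 2456.06 mm^3


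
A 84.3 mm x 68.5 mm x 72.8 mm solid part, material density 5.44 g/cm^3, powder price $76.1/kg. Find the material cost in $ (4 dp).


V = 84.3 * 68.5 * 72.8 = 420387.24 mm^3 = 420.38724 cm^3
Mass = 420.38724 * 5.44 / 1000 = 2.28690659 kg
Cost = 2.28690659 * 76.1 = 174.0336 $


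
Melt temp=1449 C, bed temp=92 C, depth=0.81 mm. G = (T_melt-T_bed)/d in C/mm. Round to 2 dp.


G = (1449-92)/0.81 = 1675.31 C/mm


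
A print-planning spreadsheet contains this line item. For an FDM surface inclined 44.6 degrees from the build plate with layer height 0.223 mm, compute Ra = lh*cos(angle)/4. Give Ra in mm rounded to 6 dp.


Ra = 0.223 * cos(44.6) / 4 = 0.039695 mm


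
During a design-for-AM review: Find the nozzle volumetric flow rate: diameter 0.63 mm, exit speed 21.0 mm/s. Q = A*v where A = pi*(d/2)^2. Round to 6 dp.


A = pi*(0.63/2)^2 = 0.31172453 mm^2
Q = 0.31172453 * 21.0 = 6.546215 mm^3/s


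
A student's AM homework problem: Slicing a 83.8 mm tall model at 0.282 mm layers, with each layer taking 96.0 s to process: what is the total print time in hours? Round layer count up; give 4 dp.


Layers = ceil(83.8/0.282) = 298
t = 298 * 96.0 / 3600 = 7.9467 hrs


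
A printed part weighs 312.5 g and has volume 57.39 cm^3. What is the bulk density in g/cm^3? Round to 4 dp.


rho = 312.5 / 57.39 = 5.4452 g/cm^3


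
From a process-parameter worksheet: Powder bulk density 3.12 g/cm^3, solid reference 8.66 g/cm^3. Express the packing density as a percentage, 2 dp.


Packing = (3.12/8.66)*100 = 36.03 %


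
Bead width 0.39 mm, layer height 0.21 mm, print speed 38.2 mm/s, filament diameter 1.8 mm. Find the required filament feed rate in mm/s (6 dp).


Q = 0.39 * 0.21 * 38.2 = 3.12858 mm^3/s
A_fil = pi*(1.8/2)^2 = 2.54469005 mm^2
v_feed = 3.12858 / 2.54469005 = 1.229454 mm/s


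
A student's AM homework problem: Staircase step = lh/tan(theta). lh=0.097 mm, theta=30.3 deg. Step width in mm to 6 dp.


step = 0.097 / tan(30.3) = 0.165996 mm


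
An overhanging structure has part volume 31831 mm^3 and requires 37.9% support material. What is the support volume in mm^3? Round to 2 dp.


V_support = 31831 * 0.379 = 12063.95 mm^3


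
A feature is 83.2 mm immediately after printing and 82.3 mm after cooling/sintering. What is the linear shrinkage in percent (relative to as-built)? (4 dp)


Shrinkage = ((83.2-82.3)/83.2)*100 = 1.0817 %


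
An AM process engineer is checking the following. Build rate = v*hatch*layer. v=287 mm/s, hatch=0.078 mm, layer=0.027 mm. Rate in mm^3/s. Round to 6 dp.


Rate = 287 * 0.078 * 0.027 = 0.604422 mm^3/s


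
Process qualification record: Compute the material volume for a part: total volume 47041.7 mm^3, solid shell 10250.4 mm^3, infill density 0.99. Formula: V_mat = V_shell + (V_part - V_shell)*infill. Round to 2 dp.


V_infill = (47041.7 - 10250.4) * 0.99 = 36423.39
V_total = 10250.4 + 36423.39 = 46673.79 mm^3


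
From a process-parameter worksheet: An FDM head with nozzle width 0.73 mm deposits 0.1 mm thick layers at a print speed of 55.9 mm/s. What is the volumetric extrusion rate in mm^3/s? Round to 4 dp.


Rate = 0.73 * 0.1 * 55.9 = 4.0807 mm^3/s


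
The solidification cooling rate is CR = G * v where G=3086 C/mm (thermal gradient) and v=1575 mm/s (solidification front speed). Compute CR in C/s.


CR = 3086 * 1575 = 4860450 C/s


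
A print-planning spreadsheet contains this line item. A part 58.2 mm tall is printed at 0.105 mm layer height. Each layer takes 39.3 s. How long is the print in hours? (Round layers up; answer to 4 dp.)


Layers = ceil(58.2/0.105) = 555
t = 555 * 39.3 / 3600 = 6.0588 hrs


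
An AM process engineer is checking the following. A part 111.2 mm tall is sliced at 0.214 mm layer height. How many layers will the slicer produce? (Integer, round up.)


Layers = ceil(111.2/0.214) = 520


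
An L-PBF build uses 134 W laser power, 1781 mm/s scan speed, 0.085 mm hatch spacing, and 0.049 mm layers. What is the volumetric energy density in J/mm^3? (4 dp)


E = 134 / (1781*0.085*0.049) = 18.0645 J/mm^3


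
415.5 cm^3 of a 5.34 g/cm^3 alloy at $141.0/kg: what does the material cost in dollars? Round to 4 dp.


Mass = 415.5*5.34/1000 = 2.21877 kg
Cost = 2.21877 * 141.0 = 312.8466 $


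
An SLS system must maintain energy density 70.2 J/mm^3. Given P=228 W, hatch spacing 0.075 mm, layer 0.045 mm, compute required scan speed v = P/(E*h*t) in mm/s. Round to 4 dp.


v = 228 / (70.2*0.075*0.045) = 962.3299 mm/s


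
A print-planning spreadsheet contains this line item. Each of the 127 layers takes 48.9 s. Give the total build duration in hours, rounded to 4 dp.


t = 127 * 48.9 / 3600 = 1.7251 hrs


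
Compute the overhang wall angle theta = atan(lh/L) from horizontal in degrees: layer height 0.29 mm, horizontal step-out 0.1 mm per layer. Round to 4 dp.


angle = atan(0.29/0.1) = 70.9744 degrees


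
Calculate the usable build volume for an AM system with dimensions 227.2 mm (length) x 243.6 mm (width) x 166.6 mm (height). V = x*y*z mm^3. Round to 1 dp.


V = 227.2 * 243.6 * 166.6 = 9220630.3 mm^3


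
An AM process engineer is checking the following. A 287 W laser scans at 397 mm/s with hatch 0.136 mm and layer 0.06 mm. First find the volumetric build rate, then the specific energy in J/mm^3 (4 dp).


Build rate = 397 * 0.136 * 0.06 = 3.23952 mm^3/s
SE = 287 / 3.23952 = 88.5934 J/mm^3


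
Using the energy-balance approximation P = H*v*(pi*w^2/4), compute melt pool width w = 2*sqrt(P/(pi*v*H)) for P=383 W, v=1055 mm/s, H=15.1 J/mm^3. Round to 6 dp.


w = 2*sqrt(383/(pi*1055*15.1)) = 0.17496 mm


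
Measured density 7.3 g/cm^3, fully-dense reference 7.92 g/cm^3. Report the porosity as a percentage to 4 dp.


Porosity = (1-7.3/7.92)*100 = 7.8283 %


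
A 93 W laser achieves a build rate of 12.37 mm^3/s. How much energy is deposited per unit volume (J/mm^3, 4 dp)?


SE = 93 / 12.37 = 7.5182 J/mm^3


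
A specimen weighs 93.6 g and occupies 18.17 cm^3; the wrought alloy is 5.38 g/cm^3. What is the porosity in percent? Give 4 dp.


rho_part = 93.6 / 18.17 = 5.15134838 g/cm^3
Porosity = (1 - 5.15134838/5.38)*100 = 4.25 %


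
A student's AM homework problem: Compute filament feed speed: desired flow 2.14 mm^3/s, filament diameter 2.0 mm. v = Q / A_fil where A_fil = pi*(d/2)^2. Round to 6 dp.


A = pi*(2.0/2)^2 = 3.141593
v = 2.14 / 3.141593 = 0.681183 mm/s


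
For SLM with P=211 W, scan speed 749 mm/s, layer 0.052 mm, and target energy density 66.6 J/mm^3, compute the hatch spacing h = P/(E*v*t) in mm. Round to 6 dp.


h = 211 / (66.6*749*0.052) = 0.081344 mm


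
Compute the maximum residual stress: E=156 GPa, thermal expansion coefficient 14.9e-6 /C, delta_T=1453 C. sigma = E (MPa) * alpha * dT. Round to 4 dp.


sigma = 156*1000 * 14.9e-6 * 1453 = 3377.3532 MPa


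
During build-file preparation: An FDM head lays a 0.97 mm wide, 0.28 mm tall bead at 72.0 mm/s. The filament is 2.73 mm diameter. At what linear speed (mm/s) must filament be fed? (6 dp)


Q = 0.97 * 0.28 * 72.0 = 19.5552 mm^3/s
A_fil = pi*(2.73/2)^2 = 5.85349397 mm^2
v_feed = 19.5552 / 5.85349397 = 3.340774 mm/s


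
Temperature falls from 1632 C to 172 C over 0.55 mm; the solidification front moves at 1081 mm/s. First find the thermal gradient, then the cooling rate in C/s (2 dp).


G = (1632-172)/0.55 = 2654.54545455 C/mm
CR = 2654.54545455 * 1081 = 2869563.64 C/s


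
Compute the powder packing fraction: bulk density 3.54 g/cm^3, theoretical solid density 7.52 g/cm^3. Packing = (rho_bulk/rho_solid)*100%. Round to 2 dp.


Packing = (3.54/7.52)*100 = 47.07 %
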